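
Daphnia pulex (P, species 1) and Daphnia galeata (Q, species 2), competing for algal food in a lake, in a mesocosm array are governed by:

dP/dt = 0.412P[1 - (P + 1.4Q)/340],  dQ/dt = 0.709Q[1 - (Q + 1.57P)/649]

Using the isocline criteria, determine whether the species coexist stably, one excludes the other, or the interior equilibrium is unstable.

Compare the nullcline intercepts: K1/α12 = 340/1.4 = 243 < K2 = 649; K2/α21 = 649/1.57 = 413 > K1 = 340.
Since the inequalities point opposite ways, species 2 can invade but species 1 cannot.

species 2 excludes species 1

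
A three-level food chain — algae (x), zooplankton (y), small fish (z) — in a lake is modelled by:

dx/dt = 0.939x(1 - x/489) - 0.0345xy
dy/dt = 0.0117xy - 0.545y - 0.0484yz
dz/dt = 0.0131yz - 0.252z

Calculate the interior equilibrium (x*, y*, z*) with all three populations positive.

From dz/dt = 0: 0.0131y* = 0.252, so y* = 19.2.
From dx/dt = 0: 0.939(1 - x*/489) = 0.0345·19.2, giving x* = 489·(1 - 0.707) = 143.
From dy/dt = 0: 0.0117·143 - 0.545 = 0.0484z*, so z* = 1.13/0.0484 = 23.4.

x* ≈ 143, y* ≈ 19.2, z* ≈ 23.4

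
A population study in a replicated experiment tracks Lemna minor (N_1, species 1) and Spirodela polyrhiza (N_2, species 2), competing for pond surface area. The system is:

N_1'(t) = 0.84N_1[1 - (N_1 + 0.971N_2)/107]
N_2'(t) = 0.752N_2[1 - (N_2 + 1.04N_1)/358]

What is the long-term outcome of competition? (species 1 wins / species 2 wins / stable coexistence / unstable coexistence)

species 2 excludes species 1

Compare the nullcline intercepts: K1/α12 = 107/0.971 = 110 < K2 = 358; K2/α21 = 358/1.04 = 344 > K1 = 107.
Since the inequalities point opposite ways, species 2 can invade but species 1 cannot.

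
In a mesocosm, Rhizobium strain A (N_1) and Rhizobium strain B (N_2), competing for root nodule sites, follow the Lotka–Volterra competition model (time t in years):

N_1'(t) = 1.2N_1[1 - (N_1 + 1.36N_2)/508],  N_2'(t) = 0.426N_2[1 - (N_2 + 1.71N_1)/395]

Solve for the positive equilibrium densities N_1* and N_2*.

N_1* ≈ 22, N_2* ≈ 357

Setting both brackets to zero gives the nullclines N_1 + 1.36N_2 = 508 and 1.71N_1 + N_2 = 395.
Substituting N_2 = 395 - 1.71N_1 into the first: N_1(1 - 1.36·1.71) = 508 - 1.36·395.
So N_1* = -29.2/-1.33 = 22, and then N_2* = 395 - 1.71·22 = 357.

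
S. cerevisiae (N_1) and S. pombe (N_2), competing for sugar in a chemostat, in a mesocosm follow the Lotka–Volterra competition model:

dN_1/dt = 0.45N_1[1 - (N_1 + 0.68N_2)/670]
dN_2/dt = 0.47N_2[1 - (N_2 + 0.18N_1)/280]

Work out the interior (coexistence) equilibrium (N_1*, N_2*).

N_1* ≈ 546, N_2* ≈ 182

Setting both brackets to zero gives the nullclines N_1 + 0.68N_2 = 670 and 0.18N_1 + N_2 = 280.
Substituting N_2 = 280 - 0.18N_1 into the first: N_1(1 - 0.68·0.18) = 670 - 0.68·280.
So N_1* = 480/0.878 = 546, and then N_2* = 280 - 0.18·546 = 182.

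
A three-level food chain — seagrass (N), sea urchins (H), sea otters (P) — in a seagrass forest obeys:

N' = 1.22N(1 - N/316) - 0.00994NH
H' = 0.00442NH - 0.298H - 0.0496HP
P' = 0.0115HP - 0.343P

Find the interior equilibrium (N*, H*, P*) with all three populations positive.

N* ≈ 239, H* ≈ 29.8, P* ≈ 15.3

From dP/dt = 0: 0.0115H* = 0.343, so H* = 29.8.
From dN/dt = 0: 1.22(1 - N*/316) = 0.00994·29.8, giving N* = 316·(1 - 0.243) = 239.
From dH/dt = 0: 0.00442·239 - 0.298 = 0.0496P*, so P* = 0.759/0.0496 = 15.3.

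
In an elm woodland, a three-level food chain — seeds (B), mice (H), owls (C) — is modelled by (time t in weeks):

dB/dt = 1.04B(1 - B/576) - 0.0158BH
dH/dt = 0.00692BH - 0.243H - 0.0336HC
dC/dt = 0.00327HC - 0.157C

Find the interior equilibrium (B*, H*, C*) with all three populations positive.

B* ≈ 156, H* ≈ 48, C* ≈ 24.9

From dC/dt = 0: 0.00327H* = 0.157, so H* = 48.
From dB/dt = 0: 1.04(1 - B*/576) = 0.0158·48, giving B* = 576·(1 - 0.729) = 156.
From dH/dt = 0: 0.00692·156 - 0.243 = 0.0336C*, so C* = 0.836/0.0336 = 24.9.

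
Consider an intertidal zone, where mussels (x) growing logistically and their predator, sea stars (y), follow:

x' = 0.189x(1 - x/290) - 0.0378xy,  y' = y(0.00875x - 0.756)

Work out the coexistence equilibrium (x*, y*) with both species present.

From dy/dt = 0 with y > 0: 0.00875x* = 0.756, so x* = 86.4.
Substitute into dx/dt = 0: 0.189(1 - 86.4/290) = 0.0378y*.
The bracket is 0.702, giving y* = 0.133/0.0378 = 3.51.

x* ≈ 86.4, y* ≈ 3.51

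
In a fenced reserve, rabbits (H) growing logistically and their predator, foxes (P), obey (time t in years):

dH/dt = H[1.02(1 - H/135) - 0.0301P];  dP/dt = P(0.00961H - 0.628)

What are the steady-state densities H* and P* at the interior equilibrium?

From dP/dt = 0 with P > 0: 0.00961H* = 0.628, so H* = 65.3.
Substitute into dH/dt = 0: 1.02(1 - 65.3/135) = 0.0301P*.
The bracket is 0.516, giving P* = 0.526/0.0301 = 17.5.

H* ≈ 65.3, P* ≈ 17.5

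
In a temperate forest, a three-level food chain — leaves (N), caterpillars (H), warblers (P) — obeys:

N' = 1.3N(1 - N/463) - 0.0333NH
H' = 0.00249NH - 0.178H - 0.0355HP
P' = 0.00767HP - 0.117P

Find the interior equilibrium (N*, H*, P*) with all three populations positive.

From dP/dt = 0: 0.00767H* = 0.117, so H* = 15.3.
From dN/dt = 0: 1.3(1 - N*/463) = 0.0333·15.3, giving N* = 463·(1 - 0.391) = 282.
From dH/dt = 0: 0.00249·282 - 0.178 = 0.0355P*, so P* = 0.524/0.0355 = 14.8.

N* ≈ 282, H* ≈ 15.3, P* ≈ 14.8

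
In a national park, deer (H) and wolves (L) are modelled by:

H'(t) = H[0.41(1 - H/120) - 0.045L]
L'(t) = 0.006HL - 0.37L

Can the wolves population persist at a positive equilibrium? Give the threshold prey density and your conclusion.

Threshold H = 61.7; K > 61.7, so yes, the predator persists.

The predator equation gives dL/dt > 0 only when H > 0.37/0.006 = 61.7.
Without the predator, H → K = 120. Since 120 > 61.7, the predator can invade and persist.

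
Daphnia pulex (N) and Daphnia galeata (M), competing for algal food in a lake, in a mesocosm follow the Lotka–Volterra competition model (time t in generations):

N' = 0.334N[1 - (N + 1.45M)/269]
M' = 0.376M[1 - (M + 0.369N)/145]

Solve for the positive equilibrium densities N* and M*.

N* ≈ 126, M* ≈ 98.4

Setting both brackets to zero gives the nullclines N + 1.45M = 269 and 0.369N + M = 145.
Substituting M = 145 - 0.369N into the first: N(1 - 1.45·0.369) = 269 - 1.45·145.
So N* = 58.8/0.465 = 126, and then M* = 145 - 0.369·126 = 98.4.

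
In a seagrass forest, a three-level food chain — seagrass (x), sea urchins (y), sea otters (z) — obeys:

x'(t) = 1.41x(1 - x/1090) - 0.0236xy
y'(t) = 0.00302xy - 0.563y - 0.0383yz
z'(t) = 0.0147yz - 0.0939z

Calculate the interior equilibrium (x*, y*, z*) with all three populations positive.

From dz/dt = 0: 0.0147y* = 0.0939, so y* = 6.39.
From dx/dt = 0: 1.41(1 - x*/1090) = 0.0236·6.39, giving x* = 1090·(1 - 0.107) = 973.
From dy/dt = 0: 0.00302·973 - 0.563 = 0.0383z*, so z* = 2.38/0.0383 = 62.1.

x* ≈ 973, y* ≈ 6.39, z* ≈ 62.1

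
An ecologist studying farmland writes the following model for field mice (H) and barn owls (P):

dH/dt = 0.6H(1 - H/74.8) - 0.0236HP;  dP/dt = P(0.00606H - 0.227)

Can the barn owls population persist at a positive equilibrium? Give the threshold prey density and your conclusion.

The predator equation gives dP/dt > 0 only when H > 0.227/0.00606 = 37.5.
Without the predator, H → K = 74.8. Since 74.8 > 37.5, the predator can invade and persist.

Threshold H = 37.5; K > 37.5, so yes, the predator persists.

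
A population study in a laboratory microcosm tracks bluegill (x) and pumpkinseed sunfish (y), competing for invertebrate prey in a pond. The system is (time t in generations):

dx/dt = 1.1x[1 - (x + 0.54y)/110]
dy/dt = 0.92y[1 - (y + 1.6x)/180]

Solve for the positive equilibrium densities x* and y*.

Setting both brackets to zero gives the nullclines x + 0.54y = 110 and 1.6x + y = 180.
Substituting y = 180 - 1.6x into the first: x(1 - 0.54·1.6) = 110 - 0.54·180.
So x* = 12.8/0.136 = 94.1, and then y* = 180 - 1.6·94.1 = 29.4.

x* ≈ 94.1, y* ≈ 29.4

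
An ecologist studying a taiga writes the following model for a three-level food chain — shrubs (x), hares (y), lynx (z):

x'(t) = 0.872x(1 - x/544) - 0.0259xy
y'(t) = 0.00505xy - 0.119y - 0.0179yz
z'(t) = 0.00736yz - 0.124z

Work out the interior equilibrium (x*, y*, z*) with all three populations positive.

From dz/dt = 0: 0.00736y* = 0.124, so y* = 16.8.
From dx/dt = 0: 0.872(1 - x*/544) = 0.0259·16.8, giving x* = 544·(1 - 0.5) = 272.
From dy/dt = 0: 0.00505·272 - 0.119 = 0.0179z*, so z* = 1.25/0.0179 = 70.

x* ≈ 272, y* ≈ 16.8, z* ≈ 70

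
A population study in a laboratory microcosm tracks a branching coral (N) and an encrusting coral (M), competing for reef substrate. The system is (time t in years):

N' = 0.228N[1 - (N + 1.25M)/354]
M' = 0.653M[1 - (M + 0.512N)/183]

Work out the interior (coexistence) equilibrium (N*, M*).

Setting both brackets to zero gives the nullclines N + 1.25M = 354 and 0.512N + M = 183.
Substituting M = 183 - 0.512N into the first: N(1 - 1.25·0.512) = 354 - 1.25·183.
So N* = 125/0.36 = 348, and then M* = 183 - 0.512·348 = 4.87.

N* ≈ 348, M* ≈ 4.87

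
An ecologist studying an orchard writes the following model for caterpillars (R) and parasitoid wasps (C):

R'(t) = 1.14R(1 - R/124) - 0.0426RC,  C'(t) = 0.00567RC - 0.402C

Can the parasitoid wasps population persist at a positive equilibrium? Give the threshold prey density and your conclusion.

The predator equation gives dC/dt > 0 only when R > 0.402/0.00567 = 70.9.
Without the predator, R → K = 124. Since 124 > 70.9, the predator can invade and persist.

Threshold R = 70.9; K > 70.9, so yes, the predator persists.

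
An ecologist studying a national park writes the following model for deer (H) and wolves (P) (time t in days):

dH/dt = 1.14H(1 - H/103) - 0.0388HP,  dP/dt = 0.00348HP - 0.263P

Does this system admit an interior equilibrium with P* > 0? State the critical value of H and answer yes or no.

Threshold H = 75.6; K > 75.6, so yes, the predator persists.

The predator equation gives dP/dt > 0 only when H > 0.263/0.00348 = 75.6.
Without the predator, H → K = 103. Since 103 > 75.6, the predator can invade and persist.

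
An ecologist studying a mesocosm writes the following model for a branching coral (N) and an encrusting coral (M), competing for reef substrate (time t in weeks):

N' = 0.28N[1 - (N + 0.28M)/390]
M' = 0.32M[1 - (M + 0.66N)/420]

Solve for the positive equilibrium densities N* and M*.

N* ≈ 334, M* ≈ 199

Setting both brackets to zero gives the nullclines N + 0.28M = 390 and 0.66N + M = 420.
Substituting M = 420 - 0.66N into the first: N(1 - 0.28·0.66) = 390 - 0.28·420.
So N* = 272/0.815 = 334, and then M* = 420 - 0.66·334 = 199.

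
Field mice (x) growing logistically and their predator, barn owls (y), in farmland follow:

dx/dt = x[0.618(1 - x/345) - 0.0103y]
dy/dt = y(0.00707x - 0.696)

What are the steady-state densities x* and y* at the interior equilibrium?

x* ≈ 98.4, y* ≈ 42.9

From dy/dt = 0 with y > 0: 0.00707x* = 0.696, so x* = 98.4.
Substitute into dx/dt = 0: 0.618(1 - 98.4/345) = 0.0103y*.
The bracket is 0.715, giving y* = 0.442/0.0103 = 42.9.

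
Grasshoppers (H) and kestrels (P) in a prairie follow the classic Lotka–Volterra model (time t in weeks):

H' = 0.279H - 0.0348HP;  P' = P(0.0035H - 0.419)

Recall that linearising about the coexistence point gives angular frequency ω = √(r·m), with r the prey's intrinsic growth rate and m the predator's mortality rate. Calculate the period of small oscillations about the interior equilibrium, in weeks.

T ≈ 18.4 weeks

Here r = 0.279 and m = 0.419, so r·m = 0.117.
ω = √0.117 = 0.342 per week, hence T = 2π/ω ≈ 18.4 weeks.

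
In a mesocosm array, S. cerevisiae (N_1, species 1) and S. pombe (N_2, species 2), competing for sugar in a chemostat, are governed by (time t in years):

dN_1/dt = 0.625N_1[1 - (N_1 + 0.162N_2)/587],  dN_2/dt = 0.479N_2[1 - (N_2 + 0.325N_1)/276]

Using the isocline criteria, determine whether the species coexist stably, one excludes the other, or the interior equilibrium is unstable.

Compare the nullcline intercepts: K1/α12 = 587/0.162 = 3620 > K2 = 276; K2/α21 = 276/0.325 = 849 > K1 = 587.
Since both inequalities hold, each species can invade when rare, so the interior equilibrium is stable.

stable coexistence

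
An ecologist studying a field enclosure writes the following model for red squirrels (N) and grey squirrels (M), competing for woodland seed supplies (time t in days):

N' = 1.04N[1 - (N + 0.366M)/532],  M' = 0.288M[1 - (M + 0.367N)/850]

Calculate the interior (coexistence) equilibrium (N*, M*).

Setting both brackets to zero gives the nullclines N + 0.366M = 532 and 0.367N + M = 850.
Substituting M = 850 - 0.367N into the first: N(1 - 0.366·0.367) = 532 - 0.366·850.
So N* = 221/0.866 = 255, and then M* = 850 - 0.367·255 = 756.

N* ≈ 255, M* ≈ 756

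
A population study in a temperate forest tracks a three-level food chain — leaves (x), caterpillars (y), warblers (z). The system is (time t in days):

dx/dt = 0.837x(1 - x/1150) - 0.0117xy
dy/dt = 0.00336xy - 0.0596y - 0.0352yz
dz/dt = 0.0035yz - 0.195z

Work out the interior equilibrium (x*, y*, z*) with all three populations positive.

From dz/dt = 0: 0.0035y* = 0.195, so y* = 55.7.
From dx/dt = 0: 0.837(1 - x*/1150) = 0.0117·55.7, giving x* = 1150·(1 - 0.779) = 254.
From dy/dt = 0: 0.00336·254 - 0.0596 = 0.0352z*, so z* = 0.795/0.0352 = 22.6.

x* ≈ 254, y* ≈ 55.7, z* ≈ 22.6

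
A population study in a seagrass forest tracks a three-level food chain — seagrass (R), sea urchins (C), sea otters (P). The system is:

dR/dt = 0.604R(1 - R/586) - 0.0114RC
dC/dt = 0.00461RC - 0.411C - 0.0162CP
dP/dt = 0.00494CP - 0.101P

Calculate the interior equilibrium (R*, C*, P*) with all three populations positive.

From dP/dt = 0: 0.00494C* = 0.101, so C* = 20.4.
From dR/dt = 0: 0.604(1 - R*/586) = 0.0114·20.4, giving R* = 586·(1 - 0.386) = 360.
From dC/dt = 0: 0.00461·360 - 0.411 = 0.0162P*, so P* = 1.25/0.0162 = 77.

R* ≈ 360, C* ≈ 20.4, P* ≈ 77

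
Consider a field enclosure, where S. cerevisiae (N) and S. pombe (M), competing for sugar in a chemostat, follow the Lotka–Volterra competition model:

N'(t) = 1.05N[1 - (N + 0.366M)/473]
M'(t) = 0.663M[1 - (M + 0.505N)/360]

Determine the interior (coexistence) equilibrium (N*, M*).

Setting both brackets to zero gives the nullclines N + 0.366M = 473 and 0.505N + M = 360.
Substituting M = 360 - 0.505N into the first: N(1 - 0.366·0.505) = 473 - 0.366·360.
So N* = 341/0.815 = 419, and then M* = 360 - 0.505·419 = 149.

N* ≈ 419, M* ≈ 149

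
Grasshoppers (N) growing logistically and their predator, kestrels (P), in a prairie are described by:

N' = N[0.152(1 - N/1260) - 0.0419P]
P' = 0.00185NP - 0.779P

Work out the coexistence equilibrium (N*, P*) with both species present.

From dP/dt = 0 with P > 0: 0.00185N* = 0.779, so N* = 421.
Substitute into dN/dt = 0: 0.152(1 - 421/1260) = 0.0419P*.
The bracket is 0.666, giving P* = 0.101/0.0419 = 2.42.

N* ≈ 421, P* ≈ 2.42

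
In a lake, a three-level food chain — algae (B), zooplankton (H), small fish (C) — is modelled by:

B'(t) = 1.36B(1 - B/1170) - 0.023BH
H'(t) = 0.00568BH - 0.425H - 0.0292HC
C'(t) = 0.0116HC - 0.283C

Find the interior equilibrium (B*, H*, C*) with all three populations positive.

B* ≈ 687, H* ≈ 24.4, C* ≈ 119

From dC/dt = 0: 0.0116H* = 0.283, so H* = 24.4.
From dB/dt = 0: 1.36(1 - B*/1170) = 0.023·24.4, giving B* = 1170·(1 - 0.413) = 687.
From dH/dt = 0: 0.00568·687 - 0.425 = 0.0292C*, so C* = 3.48/0.0292 = 119.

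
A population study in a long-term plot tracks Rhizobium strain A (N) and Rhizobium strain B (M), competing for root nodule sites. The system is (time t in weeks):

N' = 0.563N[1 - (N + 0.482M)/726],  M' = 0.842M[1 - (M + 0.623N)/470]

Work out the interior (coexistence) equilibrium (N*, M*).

Setting both brackets to zero gives the nullclines N + 0.482M = 726 and 0.623N + M = 470.
Substituting M = 470 - 0.623N into the first: N(1 - 0.482·0.623) = 726 - 0.482·470.
So N* = 499/0.7 = 714, and then M* = 470 - 0.623·714 = 25.3.

N* ≈ 714, M* ≈ 25.3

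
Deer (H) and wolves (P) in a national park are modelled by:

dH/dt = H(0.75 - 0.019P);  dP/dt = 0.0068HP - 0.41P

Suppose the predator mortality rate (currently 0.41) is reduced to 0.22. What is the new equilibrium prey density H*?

At the interior fixed point, setting dP/dt = 0 with P > 0 fixes H* = (predator death rate)/(HP coefficient) — independent of the other coefficients.
With the change, H* = 0.22/0.0068 = 32.4; it falls from 60.3.

H* ≈ 32.4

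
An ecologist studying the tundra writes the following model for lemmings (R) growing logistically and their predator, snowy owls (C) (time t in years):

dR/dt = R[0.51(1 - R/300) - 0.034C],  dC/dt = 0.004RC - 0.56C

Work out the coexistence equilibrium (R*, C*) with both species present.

From dC/dt = 0 with C > 0: 0.004R* = 0.56, so R* = 140.
Substitute into dR/dt = 0: 0.51(1 - 140/300) = 0.034C*.
The bracket is 0.533, giving C* = 0.272/0.034 = 8.

R* ≈ 140, C* ≈ 8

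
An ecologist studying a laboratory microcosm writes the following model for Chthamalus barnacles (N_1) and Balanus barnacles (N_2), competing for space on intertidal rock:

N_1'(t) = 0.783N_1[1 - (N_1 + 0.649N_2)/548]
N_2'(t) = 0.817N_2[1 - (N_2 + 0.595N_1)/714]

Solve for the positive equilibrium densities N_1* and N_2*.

Setting both brackets to zero gives the nullclines N_1 + 0.649N_2 = 548 and 0.595N_1 + N_2 = 714.
Substituting N_2 = 714 - 0.595N_1 into the first: N_1(1 - 0.649·0.595) = 548 - 0.649·714.
So N_1* = 84.6/0.614 = 138, and then N_2* = 714 - 0.595·138 = 632.

N_1* ≈ 138, N_2* ≈ 632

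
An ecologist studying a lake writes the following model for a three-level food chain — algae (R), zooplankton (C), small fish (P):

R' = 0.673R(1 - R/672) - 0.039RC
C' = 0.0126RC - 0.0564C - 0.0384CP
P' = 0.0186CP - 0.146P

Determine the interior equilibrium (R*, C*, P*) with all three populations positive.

From dP/dt = 0: 0.0186C* = 0.146, so C* = 7.85.
From dR/dt = 0: 0.673(1 - R*/672) = 0.039·7.85, giving R* = 672·(1 - 0.455) = 366.
From dC/dt = 0: 0.0126·366 - 0.0564 = 0.0384P*, so P* = 4.56/0.0384 = 119.

R* ≈ 366, C* ≈ 7.85, P* ≈ 119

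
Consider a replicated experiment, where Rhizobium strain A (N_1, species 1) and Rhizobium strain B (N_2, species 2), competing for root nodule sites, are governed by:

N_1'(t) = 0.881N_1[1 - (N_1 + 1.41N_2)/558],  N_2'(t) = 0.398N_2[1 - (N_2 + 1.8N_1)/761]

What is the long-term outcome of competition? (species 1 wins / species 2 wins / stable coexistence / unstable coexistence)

Compare the nullcline intercepts: K1/α12 = 558/1.41 = 396 < K2 = 761; K2/α21 = 761/1.8 = 423 < K1 = 558.
Since both are reversed, neither can invade when rare; the interior point is a saddle.

unstable coexistence (outcome depends on initial conditions)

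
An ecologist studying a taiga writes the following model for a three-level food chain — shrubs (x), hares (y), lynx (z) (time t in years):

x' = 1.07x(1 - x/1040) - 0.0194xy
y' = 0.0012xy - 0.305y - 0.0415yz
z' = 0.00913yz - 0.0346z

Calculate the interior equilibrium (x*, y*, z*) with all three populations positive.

From dz/dt = 0: 0.00913y* = 0.0346, so y* = 3.79.
From dx/dt = 0: 1.07(1 - x*/1040) = 0.0194·3.79, giving x* = 1040·(1 - 0.0687) = 969.
From dy/dt = 0: 0.0012·969 - 0.305 = 0.0415z*, so z* = 0.857/0.0415 = 20.7.

x* ≈ 969, y* ≈ 3.79, z* ≈ 20.7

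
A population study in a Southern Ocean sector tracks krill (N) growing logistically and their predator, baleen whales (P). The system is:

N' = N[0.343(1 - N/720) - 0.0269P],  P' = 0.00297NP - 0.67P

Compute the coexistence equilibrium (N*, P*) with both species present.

N* ≈ 226, P* ≈ 8.76

From dP/dt = 0 with P > 0: 0.00297N* = 0.67, so N* = 226.
Substitute into dN/dt = 0: 0.343(1 - 226/720) = 0.0269P*.
The bracket is 0.687, giving P* = 0.236/0.0269 = 8.76.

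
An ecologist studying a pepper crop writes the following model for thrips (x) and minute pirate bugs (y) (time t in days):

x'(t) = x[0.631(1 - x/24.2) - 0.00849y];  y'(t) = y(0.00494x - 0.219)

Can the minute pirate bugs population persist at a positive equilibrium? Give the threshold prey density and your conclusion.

The predator equation gives dy/dt > 0 only when x > 0.219/0.00494 = 44.3.
Without the predator, x → K = 24.2. Since 24.2 < 44.3, the predator cannot invade.

Threshold x = 44.3; K < 44.3, so no, the predator goes extinct.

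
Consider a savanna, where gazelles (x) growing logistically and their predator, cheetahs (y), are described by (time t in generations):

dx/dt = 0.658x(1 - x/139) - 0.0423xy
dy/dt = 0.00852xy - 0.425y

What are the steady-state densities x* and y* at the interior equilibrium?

From dy/dt = 0 with y > 0: 0.00852x* = 0.425, so x* = 49.9.
Substitute into dx/dt = 0: 0.658(1 - 49.9/139) = 0.0423y*.
The bracket is 0.641, giving y* = 0.422/0.0423 = 9.97.

x* ≈ 49.9, y* ≈ 9.97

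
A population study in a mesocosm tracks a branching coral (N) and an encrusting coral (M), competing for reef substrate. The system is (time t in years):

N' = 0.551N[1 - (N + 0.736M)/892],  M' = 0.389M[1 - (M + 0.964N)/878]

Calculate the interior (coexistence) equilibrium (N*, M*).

Setting both brackets to zero gives the nullclines N + 0.736M = 892 and 0.964N + M = 878.
Substituting M = 878 - 0.964N into the first: N(1 - 0.736·0.964) = 892 - 0.736·878.
So N* = 246/0.29 = 846, and then M* = 878 - 0.964·846 = 62.3.

N* ≈ 846, M* ≈ 62.3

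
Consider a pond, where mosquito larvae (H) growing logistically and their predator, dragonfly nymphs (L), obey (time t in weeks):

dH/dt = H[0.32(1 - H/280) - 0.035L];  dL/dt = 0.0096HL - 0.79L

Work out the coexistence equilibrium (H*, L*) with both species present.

From dL/dt = 0 with L > 0: 0.0096H* = 0.79, so H* = 82.3.
Substitute into dH/dt = 0: 0.32(1 - 82.3/280) = 0.035L*.
The bracket is 0.706, giving L* = 0.226/0.035 = 6.46.

H* ≈ 82.3, L* ≈ 6.46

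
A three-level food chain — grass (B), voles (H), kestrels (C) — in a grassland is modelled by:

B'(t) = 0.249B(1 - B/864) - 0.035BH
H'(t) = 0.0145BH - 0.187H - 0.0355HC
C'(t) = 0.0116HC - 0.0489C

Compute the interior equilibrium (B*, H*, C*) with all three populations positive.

From dC/dt = 0: 0.0116H* = 0.0489, so H* = 4.22.
From dB/dt = 0: 0.249(1 - B*/864) = 0.035·4.22, giving B* = 864·(1 - 0.593) = 352.
From dH/dt = 0: 0.0145·352 - 0.187 = 0.0355C*, so C* = 4.92/0.0355 = 139.

B* ≈ 352, H* ≈ 4.22, C* ≈ 139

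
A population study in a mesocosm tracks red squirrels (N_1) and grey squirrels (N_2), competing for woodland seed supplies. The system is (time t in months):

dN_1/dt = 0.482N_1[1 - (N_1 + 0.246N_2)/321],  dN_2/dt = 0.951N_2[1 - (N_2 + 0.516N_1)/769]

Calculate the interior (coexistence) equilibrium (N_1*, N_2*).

N_1* ≈ 151, N_2* ≈ 691

Setting both brackets to zero gives the nullclines N_1 + 0.246N_2 = 321 and 0.516N_1 + N_2 = 769.
Substituting N_2 = 769 - 0.516N_1 into the first: N_1(1 - 0.246·0.516) = 321 - 0.246·769.
So N_1* = 132/0.873 = 151, and then N_2* = 769 - 0.516·151 = 691.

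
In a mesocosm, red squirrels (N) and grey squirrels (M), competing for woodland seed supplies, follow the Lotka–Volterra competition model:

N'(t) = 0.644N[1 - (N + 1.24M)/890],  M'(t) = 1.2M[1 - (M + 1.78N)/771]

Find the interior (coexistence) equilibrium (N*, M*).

N* ≈ 54.7, M* ≈ 674

Setting both brackets to zero gives the nullclines N + 1.24M = 890 and 1.78N + M = 771.
Substituting M = 771 - 1.78N into the first: N(1 - 1.24·1.78) = 890 - 1.24·771.
So N* = -66/-1.21 = 54.7, and then M* = 771 - 1.78·54.7 = 674.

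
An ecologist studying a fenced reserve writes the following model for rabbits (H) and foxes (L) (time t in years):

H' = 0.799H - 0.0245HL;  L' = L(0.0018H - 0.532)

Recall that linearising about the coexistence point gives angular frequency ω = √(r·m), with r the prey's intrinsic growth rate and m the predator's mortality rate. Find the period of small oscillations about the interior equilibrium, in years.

Here r = 0.799 and m = 0.532, so r·m = 0.425.
ω = √0.425 = 0.652 per year, hence T = 2π/ω ≈ 9.64 years.

T ≈ 9.64 years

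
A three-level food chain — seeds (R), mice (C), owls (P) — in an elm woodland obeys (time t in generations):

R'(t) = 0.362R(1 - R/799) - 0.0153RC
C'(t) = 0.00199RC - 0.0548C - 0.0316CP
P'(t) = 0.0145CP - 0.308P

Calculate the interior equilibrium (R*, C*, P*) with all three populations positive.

R* ≈ 81.7, C* ≈ 21.2, P* ≈ 3.41

From dP/dt = 0: 0.0145C* = 0.308, so C* = 21.2.
From dR/dt = 0: 0.362(1 - R*/799) = 0.0153·21.2, giving R* = 799·(1 - 0.898) = 81.7.
From dC/dt = 0: 0.00199·81.7 - 0.0548 = 0.0316P*, so P* = 0.108/0.0316 = 3.41.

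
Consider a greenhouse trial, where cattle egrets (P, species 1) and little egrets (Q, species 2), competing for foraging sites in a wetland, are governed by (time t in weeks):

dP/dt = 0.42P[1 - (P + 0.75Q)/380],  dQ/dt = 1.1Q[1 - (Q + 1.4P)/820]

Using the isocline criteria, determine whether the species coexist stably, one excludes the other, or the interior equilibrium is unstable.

species 2 excludes species 1

Compare the nullcline intercepts: K1/α12 = 380/0.75 = 507 < K2 = 820; K2/α21 = 820/1.4 = 586 > K1 = 380.
Since the inequalities point opposite ways, species 2 can invade but species 1 cannot.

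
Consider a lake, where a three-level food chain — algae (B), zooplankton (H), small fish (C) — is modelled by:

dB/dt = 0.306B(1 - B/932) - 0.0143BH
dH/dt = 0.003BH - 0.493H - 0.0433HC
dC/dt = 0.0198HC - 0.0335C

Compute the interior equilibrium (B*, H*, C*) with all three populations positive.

B* ≈ 858, H* ≈ 1.69, C* ≈ 48.1

From dC/dt = 0: 0.0198H* = 0.0335, so H* = 1.69.
From dB/dt = 0: 0.306(1 - B*/932) = 0.0143·1.69, giving B* = 932·(1 - 0.0791) = 858.
From dH/dt = 0: 0.003·858 - 0.493 = 0.0433C*, so C* = 2.08/0.0433 = 48.1.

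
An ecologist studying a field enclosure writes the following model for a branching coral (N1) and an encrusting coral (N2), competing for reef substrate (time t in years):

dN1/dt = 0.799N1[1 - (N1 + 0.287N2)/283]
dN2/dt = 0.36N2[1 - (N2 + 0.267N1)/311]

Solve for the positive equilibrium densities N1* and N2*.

N1* ≈ 210, N2* ≈ 255

Setting both brackets to zero gives the nullclines N1 + 0.287N2 = 283 and 0.267N1 + N2 = 311.
Substituting N2 = 311 - 0.267N1 into the first: N1(1 - 0.287·0.267) = 283 - 0.287·311.
So N1* = 194/0.923 = 210, and then N2* = 311 - 0.267·210 = 255.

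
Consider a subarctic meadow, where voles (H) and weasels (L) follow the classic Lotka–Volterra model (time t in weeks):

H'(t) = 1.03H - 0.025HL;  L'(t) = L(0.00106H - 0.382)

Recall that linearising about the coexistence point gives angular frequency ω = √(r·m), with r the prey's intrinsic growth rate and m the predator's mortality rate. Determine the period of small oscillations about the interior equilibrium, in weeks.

Here r = 1.03 and m = 0.382, so r·m = 0.393.
ω = √0.393 = 0.627 per week, hence T = 2π/ω ≈ 10 weeks.

T ≈ 10 weeks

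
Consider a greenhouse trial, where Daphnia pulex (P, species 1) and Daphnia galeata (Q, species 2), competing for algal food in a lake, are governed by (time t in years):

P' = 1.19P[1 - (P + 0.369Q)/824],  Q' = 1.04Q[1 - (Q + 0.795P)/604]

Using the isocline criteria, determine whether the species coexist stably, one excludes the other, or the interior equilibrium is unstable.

Compare the nullcline intercepts: K1/α12 = 824/0.369 = 2230 > K2 = 604; K2/α21 = 604/0.795 = 760 < K1 = 824.
Since the inequalities point opposite ways, species 1 can invade but species 2 cannot.

species 1 excludes species 2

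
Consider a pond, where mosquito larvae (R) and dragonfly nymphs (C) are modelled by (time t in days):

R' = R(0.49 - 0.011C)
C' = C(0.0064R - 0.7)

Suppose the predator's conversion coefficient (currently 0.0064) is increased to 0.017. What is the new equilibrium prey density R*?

At the interior fixed point, setting dC/dt = 0 with C > 0 fixes R* = (predator death rate)/(RC coefficient) — independent of the other coefficients.
With the change, R* = 0.7/0.017 = 41.2; it falls from 109.

R* ≈ 41.2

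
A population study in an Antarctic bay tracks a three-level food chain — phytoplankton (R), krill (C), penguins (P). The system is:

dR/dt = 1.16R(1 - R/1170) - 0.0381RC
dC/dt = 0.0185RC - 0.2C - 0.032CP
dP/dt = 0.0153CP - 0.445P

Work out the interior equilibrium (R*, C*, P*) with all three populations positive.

From dP/dt = 0: 0.0153C* = 0.445, so C* = 29.1.
From dR/dt = 0: 1.16(1 - R*/1170) = 0.0381·29.1, giving R* = 1170·(1 - 0.955) = 52.3.
From dC/dt = 0: 0.0185·52.3 - 0.2 = 0.032P*, so P* = 0.768/0.032 = 24.

R* ≈ 52.3, C* ≈ 29.1, P* ≈ 24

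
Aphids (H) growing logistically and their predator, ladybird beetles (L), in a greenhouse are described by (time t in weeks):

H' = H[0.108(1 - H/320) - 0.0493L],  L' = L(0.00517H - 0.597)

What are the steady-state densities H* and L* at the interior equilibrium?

H* ≈ 115, L* ≈ 1.4

From dL/dt = 0 with L > 0: 0.00517H* = 0.597, so H* = 115.
Substitute into dH/dt = 0: 0.108(1 - 115/320) = 0.0493L*.
The bracket is 0.639, giving L* = 0.069/0.0493 = 1.4.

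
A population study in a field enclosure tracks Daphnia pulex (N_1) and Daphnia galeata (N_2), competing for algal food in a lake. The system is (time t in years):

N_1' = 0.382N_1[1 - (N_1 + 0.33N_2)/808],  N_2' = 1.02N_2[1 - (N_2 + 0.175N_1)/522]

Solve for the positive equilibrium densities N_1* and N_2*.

N_1* ≈ 675, N_2* ≈ 404

Setting both brackets to zero gives the nullclines N_1 + 0.33N_2 = 808 and 0.175N_1 + N_2 = 522.
Substituting N_2 = 522 - 0.175N_1 into the first: N_1(1 - 0.33·0.175) = 808 - 0.33·522.
So N_1* = 636/0.942 = 675, and then N_2* = 522 - 0.175·675 = 404.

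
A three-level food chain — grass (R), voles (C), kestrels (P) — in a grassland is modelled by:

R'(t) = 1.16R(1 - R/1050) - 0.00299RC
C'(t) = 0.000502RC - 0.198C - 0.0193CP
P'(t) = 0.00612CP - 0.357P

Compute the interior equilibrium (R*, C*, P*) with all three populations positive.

From dP/dt = 0: 0.00612C* = 0.357, so C* = 58.3.
From dR/dt = 0: 1.16(1 - R*/1050) = 0.00299·58.3, giving R* = 1050·(1 - 0.15) = 892.
From dC/dt = 0: 0.000502·892 - 0.198 = 0.0193P*, so P* = 0.25/0.0193 = 12.9.

R* ≈ 892, C* ≈ 58.3, P* ≈ 12.9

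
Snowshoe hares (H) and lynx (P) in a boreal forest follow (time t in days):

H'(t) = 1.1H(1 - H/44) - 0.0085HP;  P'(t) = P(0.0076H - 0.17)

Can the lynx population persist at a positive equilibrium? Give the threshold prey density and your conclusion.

Threshold H = 22.4; K > 22.4, so yes, the predator persists.

The predator equation gives dP/dt > 0 only when H > 0.17/0.0076 = 22.4.
Without the predator, H → K = 44. Since 44 > 22.4, the predator can invade and persist.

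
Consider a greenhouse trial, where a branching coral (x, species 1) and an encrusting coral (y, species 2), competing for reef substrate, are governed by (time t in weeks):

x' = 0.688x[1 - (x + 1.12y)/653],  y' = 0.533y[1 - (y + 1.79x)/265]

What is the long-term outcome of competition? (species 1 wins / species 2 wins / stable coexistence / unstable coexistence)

Compare the nullcline intercepts: K1/α12 = 653/1.12 = 583 > K2 = 265; K2/α21 = 265/1.79 = 148 < K1 = 653.
Since the inequalities point opposite ways, species 1 can invade but species 2 cannot.

species 1 excludes species 2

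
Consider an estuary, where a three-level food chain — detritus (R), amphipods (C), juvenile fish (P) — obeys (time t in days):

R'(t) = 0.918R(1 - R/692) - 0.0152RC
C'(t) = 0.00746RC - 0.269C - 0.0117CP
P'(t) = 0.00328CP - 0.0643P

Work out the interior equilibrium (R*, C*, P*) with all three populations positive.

From dP/dt = 0: 0.00328C* = 0.0643, so C* = 19.6.
From dR/dt = 0: 0.918(1 - R*/692) = 0.0152·19.6, giving R* = 692·(1 - 0.325) = 467.
From dC/dt = 0: 0.00746·467 - 0.269 = 0.0117P*, so P* = 3.22/0.0117 = 275.

R* ≈ 467, C* ≈ 19.6, P* ≈ 275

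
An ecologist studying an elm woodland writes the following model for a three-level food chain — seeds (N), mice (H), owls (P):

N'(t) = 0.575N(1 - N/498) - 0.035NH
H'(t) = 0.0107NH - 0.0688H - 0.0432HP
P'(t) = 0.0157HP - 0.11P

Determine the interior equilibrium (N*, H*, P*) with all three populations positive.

From dP/dt = 0: 0.0157H* = 0.11, so H* = 7.01.
From dN/dt = 0: 0.575(1 - N*/498) = 0.035·7.01, giving N* = 498·(1 - 0.426) = 286.
From dH/dt = 0: 0.0107·286 - 0.0688 = 0.0432P*, so P* = 2.99/0.0432 = 69.2.

N* ≈ 286, H* ≈ 7.01, P* ≈ 69.2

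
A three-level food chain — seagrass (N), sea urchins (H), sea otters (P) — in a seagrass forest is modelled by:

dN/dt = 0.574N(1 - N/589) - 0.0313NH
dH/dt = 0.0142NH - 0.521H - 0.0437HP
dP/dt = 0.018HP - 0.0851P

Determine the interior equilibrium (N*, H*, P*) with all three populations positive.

N* ≈ 437, H* ≈ 4.73, P* ≈ 130

From dP/dt = 0: 0.018H* = 0.0851, so H* = 4.73.
From dN/dt = 0: 0.574(1 - N*/589) = 0.0313·4.73, giving N* = 589·(1 - 0.258) = 437.
From dH/dt = 0: 0.0142·437 - 0.521 = 0.0437P*, so P* = 5.69/0.0437 = 130.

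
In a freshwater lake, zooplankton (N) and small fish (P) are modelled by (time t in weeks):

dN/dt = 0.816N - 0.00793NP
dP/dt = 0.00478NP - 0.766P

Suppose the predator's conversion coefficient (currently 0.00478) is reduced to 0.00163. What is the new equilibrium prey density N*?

N* ≈ 470

At the interior fixed point, setting dP/dt = 0 with P > 0 fixes N* = (predator death rate)/(NP coefficient) — independent of the other coefficients.
With the change, N* = 0.766/0.00163 = 470; it rises from 160.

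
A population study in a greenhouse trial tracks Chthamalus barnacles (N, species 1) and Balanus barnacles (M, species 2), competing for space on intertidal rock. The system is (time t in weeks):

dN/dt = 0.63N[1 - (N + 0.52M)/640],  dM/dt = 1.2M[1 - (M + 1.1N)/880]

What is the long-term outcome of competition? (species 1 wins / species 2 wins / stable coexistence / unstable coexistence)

Compare the nullcline intercepts: K1/α12 = 640/0.52 = 1230 > K2 = 880; K2/α21 = 880/1.1 = 800 > K1 = 640.
Since both inequalities hold, each species can invade when rare, so the interior equilibrium is stable.

stable coexistence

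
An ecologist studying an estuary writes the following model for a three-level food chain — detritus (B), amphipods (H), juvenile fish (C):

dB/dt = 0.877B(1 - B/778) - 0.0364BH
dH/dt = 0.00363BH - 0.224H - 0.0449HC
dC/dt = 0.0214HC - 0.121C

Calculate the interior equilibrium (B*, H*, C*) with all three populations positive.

B* ≈ 595, H* ≈ 5.65, C* ≈ 43.1

From dC/dt = 0: 0.0214H* = 0.121, so H* = 5.65.
From dB/dt = 0: 0.877(1 - B*/778) = 0.0364·5.65, giving B* = 778·(1 - 0.235) = 595.
From dH/dt = 0: 0.00363·595 - 0.224 = 0.0449C*, so C* = 1.94/0.0449 = 43.1.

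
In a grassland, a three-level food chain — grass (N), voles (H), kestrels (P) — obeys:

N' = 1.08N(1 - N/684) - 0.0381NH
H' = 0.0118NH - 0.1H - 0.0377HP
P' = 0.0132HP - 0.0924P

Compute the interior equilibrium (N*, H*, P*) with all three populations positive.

N* ≈ 515, H* ≈ 7, P* ≈ 159

From dP/dt = 0: 0.0132H* = 0.0924, so H* = 7.
From dN/dt = 0: 1.08(1 - N*/684) = 0.0381·7, giving N* = 684·(1 - 0.247) = 515.
From dH/dt = 0: 0.0118·515 - 0.1 = 0.0377P*, so P* = 5.98/0.0377 = 159.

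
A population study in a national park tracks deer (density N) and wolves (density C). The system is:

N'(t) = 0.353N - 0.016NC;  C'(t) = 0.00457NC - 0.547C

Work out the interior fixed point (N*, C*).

N* ≈ 120, C* ≈ 22.1

Set dC/dt = 0 with C > 0: 0.00457N - 0.547 = 0, so N* = 0.547/0.00457 = 120.
Set dN/dt = 0 with N > 0: 0.353 - 0.016C = 0, so C* = 0.353/0.016 = 22.1.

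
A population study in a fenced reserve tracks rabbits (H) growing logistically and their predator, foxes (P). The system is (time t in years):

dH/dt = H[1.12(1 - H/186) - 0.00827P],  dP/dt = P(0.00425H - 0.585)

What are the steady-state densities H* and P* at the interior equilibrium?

From dP/dt = 0 with P > 0: 0.00425H* = 0.585, so H* = 138.
Substitute into dH/dt = 0: 1.12(1 - 138/186) = 0.00827P*.
The bracket is 0.26, giving P* = 0.291/0.00827 = 35.2.

H* ≈ 138, P* ≈ 35.2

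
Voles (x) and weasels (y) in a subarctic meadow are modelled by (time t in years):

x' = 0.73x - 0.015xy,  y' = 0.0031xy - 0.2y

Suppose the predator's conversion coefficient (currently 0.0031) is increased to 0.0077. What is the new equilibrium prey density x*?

At the interior fixed point, setting dy/dt = 0 with y > 0 fixes x* = (predator death rate)/(xy coefficient) — independent of the other coefficients.
With the change, x* = 0.2/0.0077 = 26; it falls from 64.5.

x* ≈ 26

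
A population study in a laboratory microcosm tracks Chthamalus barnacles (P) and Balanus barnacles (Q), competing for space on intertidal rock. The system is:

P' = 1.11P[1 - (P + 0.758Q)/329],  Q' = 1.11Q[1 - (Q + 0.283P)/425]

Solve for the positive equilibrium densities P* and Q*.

P* ≈ 8.72, Q* ≈ 423

Setting both brackets to zero gives the nullclines P + 0.758Q = 329 and 0.283P + Q = 425.
Substituting Q = 425 - 0.283P into the first: P(1 - 0.758·0.283) = 329 - 0.758·425.
So P* = 6.85/0.785 = 8.72, and then Q* = 425 - 0.283·8.72 = 423.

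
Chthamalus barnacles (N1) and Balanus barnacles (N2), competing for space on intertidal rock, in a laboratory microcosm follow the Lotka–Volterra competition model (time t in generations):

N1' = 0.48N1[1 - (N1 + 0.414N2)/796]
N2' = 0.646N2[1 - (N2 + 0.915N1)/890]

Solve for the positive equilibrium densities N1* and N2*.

Setting both brackets to zero gives the nullclines N1 + 0.414N2 = 796 and 0.915N1 + N2 = 890.
Substituting N2 = 890 - 0.915N1 into the first: N1(1 - 0.414·0.915) = 796 - 0.414·890.
So N1* = 428/0.621 = 688, and then N2* = 890 - 0.915·688 = 260.

N1* ≈ 688, N2* ≈ 260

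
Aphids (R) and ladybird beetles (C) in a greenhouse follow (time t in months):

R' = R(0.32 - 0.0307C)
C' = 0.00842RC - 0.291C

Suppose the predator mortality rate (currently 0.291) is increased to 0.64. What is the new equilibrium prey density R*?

At the interior fixed point, setting dC/dt = 0 with C > 0 fixes R* = (predator death rate)/(RC coefficient) — independent of the other coefficients.
With the change, R* = 0.64/0.00842 = 76; it rises from 34.6.

R* ≈ 76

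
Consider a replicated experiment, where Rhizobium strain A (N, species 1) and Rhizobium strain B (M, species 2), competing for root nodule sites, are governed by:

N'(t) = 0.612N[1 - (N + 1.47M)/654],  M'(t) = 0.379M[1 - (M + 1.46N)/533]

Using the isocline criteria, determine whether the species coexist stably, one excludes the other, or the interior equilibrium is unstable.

Compare the nullcline intercepts: K1/α12 = 654/1.47 = 445 < K2 = 533; K2/α21 = 533/1.46 = 365 < K1 = 654.
Since both are reversed, neither can invade when rare; the interior point is a saddle.

unstable coexistence (outcome depends on initial conditions)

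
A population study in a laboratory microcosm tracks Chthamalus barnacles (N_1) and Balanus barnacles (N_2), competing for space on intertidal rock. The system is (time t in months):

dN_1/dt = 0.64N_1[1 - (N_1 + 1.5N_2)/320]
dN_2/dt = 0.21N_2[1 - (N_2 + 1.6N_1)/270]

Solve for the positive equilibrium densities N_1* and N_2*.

Setting both brackets to zero gives the nullclines N_1 + 1.5N_2 = 320 and 1.6N_1 + N_2 = 270.
Substituting N_2 = 270 - 1.6N_1 into the first: N_1(1 - 1.5·1.6) = 320 - 1.5·270.
So N_1* = -85/-1.4 = 60.7, and then N_2* = 270 - 1.6·60.7 = 173.

N_1* ≈ 60.7, N_2* ≈ 173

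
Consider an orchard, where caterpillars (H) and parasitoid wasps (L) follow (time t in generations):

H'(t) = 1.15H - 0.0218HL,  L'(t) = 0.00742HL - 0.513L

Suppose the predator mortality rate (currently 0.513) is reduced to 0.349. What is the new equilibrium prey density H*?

H* ≈ 47

At the interior fixed point, setting dL/dt = 0 with L > 0 fixes H* = (predator death rate)/(HL coefficient) — independent of the other coefficients.
With the change, H* = 0.349/0.00742 = 47; it falls from 69.1.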